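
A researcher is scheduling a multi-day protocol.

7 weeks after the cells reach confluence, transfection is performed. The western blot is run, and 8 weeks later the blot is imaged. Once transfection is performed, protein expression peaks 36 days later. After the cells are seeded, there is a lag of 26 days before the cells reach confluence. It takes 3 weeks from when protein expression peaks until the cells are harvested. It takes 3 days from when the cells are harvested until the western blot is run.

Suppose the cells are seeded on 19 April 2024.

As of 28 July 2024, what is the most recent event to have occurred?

The cells are seeded: Apr 19, 2024.
The cells reach confluence: Apr 19, 2024 + 26 days = May 15, 2024.
Transfection is performed: May 15, 2024 + 7 weeks = Jul 3, 2024.
Protein expression peaks: Jul 3, 2024 + 36 days = Aug 8, 2024.
The cells are harvested: Aug 8, 2024 + 3 weeks = Aug 29, 2024.
The western blot is run: Aug 29, 2024 + 3 days = Sep 1, 2024.
The blot is imaged: Sep 1, 2024 + 8 weeks = Oct 27, 2024.
Jul 28, 2024 falls between when transfection is performed (Jul 3, 2024) and when protein expression peaks (Aug 8, 2024).

Transfection is performed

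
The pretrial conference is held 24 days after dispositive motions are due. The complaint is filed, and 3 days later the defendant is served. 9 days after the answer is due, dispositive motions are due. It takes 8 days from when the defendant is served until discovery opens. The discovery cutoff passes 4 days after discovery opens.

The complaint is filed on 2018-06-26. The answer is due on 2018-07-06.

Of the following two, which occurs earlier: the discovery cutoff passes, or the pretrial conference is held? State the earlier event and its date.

The discovery cutoff passes — 2018-07-11

The complaint is filed: Jun 26, 2018.
The defendant is served: Jun 26, 2018 + 3 days = Jun 29, 2018.
Discovery opens: Jun 29, 2018 + 8 days = Jul 7, 2018.
The discovery cutoff passes: Jul 7, 2018 + 4 days = Jul 11, 2018.
The answer is due: Jul 6, 2018.
Dispositive motions are due: Jul 6, 2018 + 9 days = Jul 15, 2018.
The pretrial conference is held: Jul 15, 2018 + 24 days = Aug 8, 2018.
Comparing: the discovery cutoff passes on Jul 11, 2018 vs the pretrial conference is held on Aug 8, 2018. Earlier: the discovery cutoff passes.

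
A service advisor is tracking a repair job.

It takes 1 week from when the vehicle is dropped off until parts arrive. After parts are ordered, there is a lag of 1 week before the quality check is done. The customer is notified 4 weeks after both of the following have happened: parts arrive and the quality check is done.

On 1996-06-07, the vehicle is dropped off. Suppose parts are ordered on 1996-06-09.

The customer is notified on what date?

1996-07-14

The vehicle is dropped off: Jun 7, 1996.
Parts arrive: Jun 7, 1996 + 1 week = Jun 14, 1996.
Parts are ordered: Jun 9, 1996.
The quality check is done: Jun 9, 1996 + 1 week = Jun 16, 1996.
Both prerequisites met — parts arrive (Jun 14, 1996), the quality check is done (Jun 16, 1996); the later is Jun 16, 1996.
The customer is notified: Jun 16, 1996 + 4 weeks = Jul 14, 1996.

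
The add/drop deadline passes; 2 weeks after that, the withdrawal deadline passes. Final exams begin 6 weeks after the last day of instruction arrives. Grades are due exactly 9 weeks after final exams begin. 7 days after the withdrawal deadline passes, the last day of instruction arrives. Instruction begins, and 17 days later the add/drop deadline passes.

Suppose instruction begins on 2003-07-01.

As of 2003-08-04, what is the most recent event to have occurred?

Instruction begins: Jul 1, 2003.
The add/drop deadline passes: Jul 1, 2003 + 17 days = Jul 18, 2003.
The withdrawal deadline passes: Jul 18, 2003 + 2 weeks = Aug 1, 2003.
The last day of instruction arrives: Aug 1, 2003 + 7 days = Aug 8, 2003.
Final exams begin: Aug 8, 2003 + 6 weeks = Sep 19, 2003.
Grades are due: Sep 19, 2003 + 9 weeks = Nov 21, 2003.
Aug 4, 2003 falls between when the withdrawal deadline passes (Aug 1, 2003) and when the last day of instruction arrives (Aug 8, 2003).

The withdrawal deadline passes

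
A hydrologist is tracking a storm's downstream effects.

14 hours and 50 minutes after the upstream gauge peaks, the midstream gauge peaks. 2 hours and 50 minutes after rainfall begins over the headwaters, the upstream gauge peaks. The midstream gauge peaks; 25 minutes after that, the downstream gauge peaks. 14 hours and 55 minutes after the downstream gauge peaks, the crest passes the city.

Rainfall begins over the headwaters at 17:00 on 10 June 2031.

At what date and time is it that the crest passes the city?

02:00 on 12 June 2031

Rainfall begins over the headwaters: 17:00 Jun 10, 2031.
The upstream gauge peaks: 17:00 Jun 10, 2031 + 2h50m = 19:50 Jun 10, 2031.
The midstream gauge peaks: 19:50 Jun 10, 2031 + 14h50m = 10:40 Jun 11, 2031.
The downstream gauge peaks: 10:40 Jun 11, 2031 + 25m = 11:05 Jun 11, 2031.
The crest passes the city: 11:05 Jun 11, 2031 + 14h55m = 02:00 Jun 12, 2031.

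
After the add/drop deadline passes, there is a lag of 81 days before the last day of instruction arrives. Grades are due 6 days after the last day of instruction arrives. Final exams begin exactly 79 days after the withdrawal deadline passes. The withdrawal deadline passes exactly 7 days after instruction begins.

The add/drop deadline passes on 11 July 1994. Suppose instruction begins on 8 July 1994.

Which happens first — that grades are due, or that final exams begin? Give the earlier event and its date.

Final exams begin — 2 October 1994

The add/drop deadline passes: Jul 11, 1994.
The last day of instruction arrives: Jul 11, 1994 + 81 days = Sep 30, 1994.
Grades are due: Sep 30, 1994 + 6 days = Oct 6, 1994.
Instruction begins: Jul 8, 1994.
The withdrawal deadline passes: Jul 8, 1994 + 7 days = Jul 15, 1994.
Final exams begin: Jul 15, 1994 + 79 days = Oct 2, 1994.
Comparing: grades are due on Oct 6, 1994 vs final exams begin on Oct 2, 1994. Earlier: final exams begin.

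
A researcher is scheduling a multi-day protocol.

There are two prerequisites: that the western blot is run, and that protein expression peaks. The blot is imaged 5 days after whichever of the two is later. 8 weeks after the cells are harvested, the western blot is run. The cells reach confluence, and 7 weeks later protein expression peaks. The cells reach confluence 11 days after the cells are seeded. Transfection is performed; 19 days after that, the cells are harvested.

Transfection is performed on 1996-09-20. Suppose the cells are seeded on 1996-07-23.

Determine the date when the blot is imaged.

Transfection is performed: Sep 20, 1996.
The cells are harvested: Sep 20, 1996 + 19 days = Oct 9, 1996.
The western blot is run: Oct 9, 1996 + 8 weeks = Dec 4, 1996.
The cells are seeded: Jul 23, 1996.
The cells reach confluence: Jul 23, 1996 + 11 days = Aug 3, 1996.
Protein expression peaks: Aug 3, 1996 + 7 weeks = Sep 21, 1996.
Both prerequisites met — the western blot is run (Dec 4, 1996), protein expression peaks (Sep 21, 1996); the later is Dec 4, 1996.
The blot is imaged: Dec 4, 1996 + 5 days = Dec 9, 1996.

1996-12-09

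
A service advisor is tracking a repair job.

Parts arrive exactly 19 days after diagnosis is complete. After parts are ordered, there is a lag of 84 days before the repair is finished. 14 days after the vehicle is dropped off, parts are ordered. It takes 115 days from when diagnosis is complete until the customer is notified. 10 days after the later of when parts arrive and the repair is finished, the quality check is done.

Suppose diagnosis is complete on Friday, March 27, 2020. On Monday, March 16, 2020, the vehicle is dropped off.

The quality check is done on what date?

Thursday, July 2, 2020

Diagnosis is complete: Mar 27, 2020.
Parts arrive: Mar 27, 2020 + 19 days = Apr 15, 2020.
The vehicle is dropped off: Mar 16, 2020.
Parts are ordered: Mar 16, 2020 + 14 days = Mar 30, 2020.
The repair is finished: Mar 30, 2020 + 84 days = Jun 22, 2020.
Both prerequisites met — parts arrive (Apr 15, 2020), the repair is finished (Jun 22, 2020); the later is Jun 22, 2020.
The quality check is done: Jun 22, 2020 + 10 days = Jul 2, 2020.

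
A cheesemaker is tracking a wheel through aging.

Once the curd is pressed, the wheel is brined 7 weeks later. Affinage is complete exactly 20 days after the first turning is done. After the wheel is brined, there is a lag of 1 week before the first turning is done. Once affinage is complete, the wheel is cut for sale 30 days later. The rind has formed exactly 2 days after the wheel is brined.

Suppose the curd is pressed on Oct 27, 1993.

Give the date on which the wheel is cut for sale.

Feb 10, 1994

The curd is pressed: Oct 27, 1993.
The wheel is brined: Oct 27, 1993 + 7 weeks = Dec 15, 1993.
The first turning is done: Dec 15, 1993 + 1 week = Dec 22, 1993.
Affinage is complete: Dec 22, 1993 + 20 days = Jan 11, 1994.
The wheel is cut for sale: Jan 11, 1994 + 30 days = Feb 10, 1994.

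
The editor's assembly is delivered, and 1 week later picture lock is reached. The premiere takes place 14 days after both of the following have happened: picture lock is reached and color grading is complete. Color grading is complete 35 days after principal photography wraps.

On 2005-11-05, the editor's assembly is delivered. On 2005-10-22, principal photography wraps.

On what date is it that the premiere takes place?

The editor's assembly is delivered: Nov 5, 2005.
Picture lock is reached: Nov 5, 2005 + 1 week = Nov 12, 2005.
Principal photography wraps: Oct 22, 2005.
Color grading is complete: Oct 22, 2005 + 35 days = Nov 26, 2005.
Both prerequisites met — picture lock is reached (Nov 12, 2005), color grading is complete (Nov 26, 2005); the later is Nov 26, 2005.
The premiere takes place: Nov 26, 2005 + 14 days = Dec 10, 2005.

2005-12-10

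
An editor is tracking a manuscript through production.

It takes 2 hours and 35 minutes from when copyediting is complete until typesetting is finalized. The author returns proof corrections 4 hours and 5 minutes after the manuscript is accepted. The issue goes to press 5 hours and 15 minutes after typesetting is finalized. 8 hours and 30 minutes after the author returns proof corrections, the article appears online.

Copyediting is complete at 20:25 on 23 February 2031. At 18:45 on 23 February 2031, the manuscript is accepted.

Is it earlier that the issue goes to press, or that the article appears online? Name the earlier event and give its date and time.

The issue goes to press — 04:15 on 24 February 2031

Copyediting is complete: 20:25 Feb 23, 2031.
Typesetting is finalized: 20:25 Feb 23, 2031 + 2h35m = 23:00 Feb 23, 2031.
The issue goes to press: 23:00 Feb 23, 2031 + 5h15m = 04:15 Feb 24, 2031.
The manuscript is accepted: 18:45 Feb 23, 2031.
The author returns proof corrections: 18:45 Feb 23, 2031 + 4h05m = 22:50 Feb 23, 2031.
The article appears online: 22:50 Feb 23, 2031 + 8h30m = 07:20 Feb 24, 2031.
Comparing: the issue goes to press at 04:15 Feb 24, 2031 vs the article appears online at 07:20 Feb 24, 2031. Earlier: the issue goes to press.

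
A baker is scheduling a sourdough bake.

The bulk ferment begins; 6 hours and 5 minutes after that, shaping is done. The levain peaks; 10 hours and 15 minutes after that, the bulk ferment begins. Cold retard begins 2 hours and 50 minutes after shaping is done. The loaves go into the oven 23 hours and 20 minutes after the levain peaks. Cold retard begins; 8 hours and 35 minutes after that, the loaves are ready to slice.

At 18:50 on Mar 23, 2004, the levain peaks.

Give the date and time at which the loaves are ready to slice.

The levain peaks: 18:50 Mar 23, 2004.
The bulk ferment begins: 18:50 Mar 23, 2004 + 10h15m = 05:05 Mar 24, 2004.
Shaping is done: 05:05 Mar 24, 2004 + 6h05m = 11:10 Mar 24, 2004.
Cold retard begins: 11:10 Mar 24, 2004 + 2h50m = 14:00 Mar 24, 2004.
The loaves are ready to slice: 14:00 Mar 24, 2004 + 8h35m = 22:35 Mar 24, 2004.

22:35 on Mar 24, 2004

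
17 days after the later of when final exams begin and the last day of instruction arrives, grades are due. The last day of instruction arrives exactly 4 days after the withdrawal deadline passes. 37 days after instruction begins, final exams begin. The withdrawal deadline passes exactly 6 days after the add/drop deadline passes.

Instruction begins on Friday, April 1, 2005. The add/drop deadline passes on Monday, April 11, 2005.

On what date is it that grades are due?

Instruction begins: Apr 1, 2005.
Final exams begin: Apr 1, 2005 + 37 days = May 8, 2005.
The add/drop deadline passes: Apr 11, 2005.
The withdrawal deadline passes: Apr 11, 2005 + 6 days = Apr 17, 2005.
The last day of instruction arrives: Apr 17, 2005 + 4 days = Apr 21, 2005.
Both prerequisites met — final exams begin (May 8, 2005), the last day of instruction arrives (Apr 21, 2005); the later is May 8, 2005.
Grades are due: May 8, 2005 + 17 days = May 25, 2005.

Wednesday, May 25, 2005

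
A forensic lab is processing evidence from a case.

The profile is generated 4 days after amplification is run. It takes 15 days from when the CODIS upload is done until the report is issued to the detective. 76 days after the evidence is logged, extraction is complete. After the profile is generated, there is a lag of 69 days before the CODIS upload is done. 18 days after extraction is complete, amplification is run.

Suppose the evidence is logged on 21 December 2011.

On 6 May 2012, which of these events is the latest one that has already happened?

The evidence is logged: Dec 21, 2011.
Extraction is complete: Dec 21, 2011 + 76 days = Mar 6, 2012.
Amplification is run: Mar 6, 2012 + 18 days = Mar 24, 2012.
The profile is generated: Mar 24, 2012 + 4 days = Mar 28, 2012.
The CODIS upload is done: Mar 28, 2012 + 69 days = Jun 5, 2012.
The report is issued to the detective: Jun 5, 2012 + 15 days = Jun 20, 2012.
May 6, 2012 falls between when the profile is generated (Mar 28, 2012) and when the CODIS upload is done (Jun 5, 2012).

The profile is generated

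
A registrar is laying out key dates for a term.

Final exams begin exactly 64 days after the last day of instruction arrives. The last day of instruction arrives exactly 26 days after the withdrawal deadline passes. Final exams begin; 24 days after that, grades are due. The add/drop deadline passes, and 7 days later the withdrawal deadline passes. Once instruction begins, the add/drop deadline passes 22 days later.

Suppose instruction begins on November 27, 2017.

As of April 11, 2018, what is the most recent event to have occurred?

Instruction begins: Nov 27, 2017.
The add/drop deadline passes: Nov 27, 2017 + 22 days = Dec 19, 2017.
The withdrawal deadline passes: Dec 19, 2017 + 7 days = Dec 26, 2017.
The last day of instruction arrives: Dec 26, 2017 + 26 days = Jan 21, 2018.
Final exams begin: Jan 21, 2018 + 64 days = Mar 26, 2018.
Grades are due: Mar 26, 2018 + 24 days = Apr 19, 2018.
Apr 11, 2018 falls between when final exams begin (Mar 26, 2018) and when grades are due (Apr 19, 2018).

Final exams begin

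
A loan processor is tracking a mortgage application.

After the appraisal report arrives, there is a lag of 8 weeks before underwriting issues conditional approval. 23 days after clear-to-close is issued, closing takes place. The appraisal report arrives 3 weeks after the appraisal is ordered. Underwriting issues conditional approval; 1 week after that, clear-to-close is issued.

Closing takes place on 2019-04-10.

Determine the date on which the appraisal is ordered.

2018-12-24

Closing takes place: Apr 10, 2019.
Clear-to-close is issued: Apr 10, 2019 − 23 days = Mar 18, 2019.
Underwriting issues conditional approval: Mar 18, 2019 − 1 week = Mar 11, 2019.
The appraisal report arrives: Mar 11, 2019 − 8 weeks = Jan 14, 2019.
The appraisal is ordered: Jan 14, 2019 − 3 weeks = Dec 24, 2018.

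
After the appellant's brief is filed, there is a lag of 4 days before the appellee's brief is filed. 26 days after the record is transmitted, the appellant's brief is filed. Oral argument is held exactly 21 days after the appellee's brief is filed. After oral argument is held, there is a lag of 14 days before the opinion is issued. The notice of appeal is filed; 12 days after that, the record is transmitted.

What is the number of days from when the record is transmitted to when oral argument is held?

Causal path: the record is transmitted → the appellant's brief is filed → the appellee's brief is filed → oral argument is held.
Total delay along the path: 26 + 4 + 21 = 51 days.

51 days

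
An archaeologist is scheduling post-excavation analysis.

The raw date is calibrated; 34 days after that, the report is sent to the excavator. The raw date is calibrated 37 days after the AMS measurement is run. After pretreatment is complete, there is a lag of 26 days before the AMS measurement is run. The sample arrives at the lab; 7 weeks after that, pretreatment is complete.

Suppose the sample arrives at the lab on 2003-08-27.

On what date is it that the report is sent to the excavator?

2004-01-20

The sample arrives at the lab: Aug 27, 2003.
Pretreatment is complete: Aug 27, 2003 + 7 weeks = Oct 15, 2003.
The AMS measurement is run: Oct 15, 2003 + 26 days = Nov 10, 2003.
The raw date is calibrated: Nov 10, 2003 + 37 days = Dec 17, 2003.
The report is sent to the excavator: Dec 17, 2003 + 34 days = Jan 20, 2004.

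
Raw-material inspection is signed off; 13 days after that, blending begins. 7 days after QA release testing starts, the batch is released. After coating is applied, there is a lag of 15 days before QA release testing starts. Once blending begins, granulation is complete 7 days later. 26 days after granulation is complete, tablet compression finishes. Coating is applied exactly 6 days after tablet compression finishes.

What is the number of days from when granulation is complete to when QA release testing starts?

Causal path: granulation is complete → tablet compression finishes → coating is applied → QA release testing starts.
Total delay along the path: 26 + 6 + 15 = 47 days.

47 days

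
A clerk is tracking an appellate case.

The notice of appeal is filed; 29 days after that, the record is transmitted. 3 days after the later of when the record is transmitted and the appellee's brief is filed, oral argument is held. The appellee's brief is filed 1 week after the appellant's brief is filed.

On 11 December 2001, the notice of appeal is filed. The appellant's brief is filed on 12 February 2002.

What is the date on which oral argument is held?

The notice of appeal is filed: Dec 11, 2001.
The record is transmitted: Dec 11, 2001 + 29 days = Jan 9, 2002.
The appellant's brief is filed: Feb 12, 2002.
The appellee's brief is filed: Feb 12, 2002 + 1 week = Feb 19, 2002.
Both prerequisites met — the record is transmitted (Jan 9, 2002), the appellee's brief is filed (Feb 19, 2002); the later is Feb 19, 2002.
Oral argument is held: Feb 19, 2002 + 3 days = Feb 22, 2002.

22 February 2002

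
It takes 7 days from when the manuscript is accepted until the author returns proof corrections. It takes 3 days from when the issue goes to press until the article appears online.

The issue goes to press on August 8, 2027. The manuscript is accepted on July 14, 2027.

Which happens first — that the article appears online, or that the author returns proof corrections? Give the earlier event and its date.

The author returns proof corrections — July 21, 2027

The issue goes to press: Aug 8, 2027.
The article appears online: Aug 8, 2027 + 3 days = Aug 11, 2027.
The manuscript is accepted: Jul 14, 2027.
The author returns proof corrections: Jul 14, 2027 + 7 days = Jul 21, 2027.
Comparing: the article appears online on Aug 11, 2027 vs the author returns proof corrections on Jul 21, 2027. Earlier: the author returns proof corrections.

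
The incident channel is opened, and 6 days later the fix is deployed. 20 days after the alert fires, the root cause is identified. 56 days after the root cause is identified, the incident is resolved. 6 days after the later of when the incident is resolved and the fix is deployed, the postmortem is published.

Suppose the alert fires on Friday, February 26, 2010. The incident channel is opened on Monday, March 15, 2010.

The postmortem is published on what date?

The alert fires: Feb 26, 2010.
The root cause is identified: Feb 26, 2010 + 20 days = Mar 18, 2010.
The incident is resolved: Mar 18, 2010 + 56 days = May 13, 2010.
The incident channel is opened: Mar 15, 2010.
The fix is deployed: Mar 15, 2010 + 6 days = Mar 21, 2010.
Both prerequisites met — the incident is resolved (May 13, 2010), the fix is deployed (Mar 21, 2010); the later is May 13, 2010.
The postmortem is published: May 13, 2010 + 6 days = May 19, 2010.

Wednesday, May 19, 2010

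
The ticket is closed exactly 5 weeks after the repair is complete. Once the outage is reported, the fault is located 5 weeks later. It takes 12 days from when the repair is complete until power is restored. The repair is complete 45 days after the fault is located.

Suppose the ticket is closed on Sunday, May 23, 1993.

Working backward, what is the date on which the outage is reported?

The ticket is closed: May 23, 1993.
The repair is complete: May 23, 1993 − 5 weeks = Apr 18, 1993.
The fault is located: Apr 18, 1993 − 45 days = Mar 4, 1993.
The outage is reported: Mar 4, 1993 − 5 weeks = Jan 28, 1993.

Thursday, January 28, 1993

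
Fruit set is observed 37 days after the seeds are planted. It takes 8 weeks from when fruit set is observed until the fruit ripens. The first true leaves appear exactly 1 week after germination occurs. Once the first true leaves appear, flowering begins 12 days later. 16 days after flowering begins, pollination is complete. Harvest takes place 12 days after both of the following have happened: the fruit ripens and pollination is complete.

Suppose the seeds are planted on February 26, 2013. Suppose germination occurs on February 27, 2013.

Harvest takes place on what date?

The seeds are planted: Feb 26, 2013.
Fruit set is observed: Feb 26, 2013 + 37 days = Apr 4, 2013.
The fruit ripens: Apr 4, 2013 + 8 weeks = May 30, 2013.
Germination occurs: Feb 27, 2013.
The first true leaves appear: Feb 27, 2013 + 1 week = Mar 6, 2013.
Flowering begins: Mar 6, 2013 + 12 days = Mar 18, 2013.
Pollination is complete: Mar 18, 2013 + 16 days = Apr 3, 2013.
Both prerequisites met — the fruit ripens (May 30, 2013), pollination is complete (Apr 3, 2013); the later is May 30, 2013.
Harvest takes place: May 30, 2013 + 12 days = Jun 11, 2013.

June 11, 2013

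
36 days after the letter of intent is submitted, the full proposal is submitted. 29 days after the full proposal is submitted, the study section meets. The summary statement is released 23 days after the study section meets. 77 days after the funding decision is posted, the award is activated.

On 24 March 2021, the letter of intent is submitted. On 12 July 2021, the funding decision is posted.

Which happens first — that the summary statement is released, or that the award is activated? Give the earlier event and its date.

The letter of intent is submitted: Mar 24, 2021.
The full proposal is submitted: Mar 24, 2021 + 36 days = Apr 29, 2021.
The study section meets: Apr 29, 2021 + 29 days = May 28, 2021.
The summary statement is released: May 28, 2021 + 23 days = Jun 20, 2021.
The funding decision is posted: Jul 12, 2021.
The award is activated: Jul 12, 2021 + 77 days = Sep 27, 2021.
Comparing: the summary statement is released on Jun 20, 2021 vs the award is activated on Sep 27, 2021. Earlier: the summary statement is released.

The summary statement is released — 20 June 2021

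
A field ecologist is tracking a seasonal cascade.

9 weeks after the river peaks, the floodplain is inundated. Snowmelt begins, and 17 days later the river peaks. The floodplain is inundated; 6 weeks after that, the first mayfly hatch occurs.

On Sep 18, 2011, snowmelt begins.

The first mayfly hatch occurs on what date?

Snowmelt begins: Sep 18, 2011.
The river peaks: Sep 18, 2011 + 17 days = Oct 5, 2011.
The floodplain is inundated: Oct 5, 2011 + 9 weeks = Dec 7, 2011.
The first mayfly hatch occurs: Dec 7, 2011 + 6 weeks = Jan 18, 2012.

Jan 18, 2012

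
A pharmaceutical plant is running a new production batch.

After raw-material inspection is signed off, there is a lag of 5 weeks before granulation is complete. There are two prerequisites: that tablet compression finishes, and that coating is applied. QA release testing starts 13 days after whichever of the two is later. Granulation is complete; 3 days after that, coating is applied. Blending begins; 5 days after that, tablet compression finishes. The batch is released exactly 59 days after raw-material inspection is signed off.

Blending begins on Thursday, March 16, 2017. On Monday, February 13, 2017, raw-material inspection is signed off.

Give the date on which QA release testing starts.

Blending begins: Mar 16, 2017.
Tablet compression finishes: Mar 16, 2017 + 5 days = Mar 21, 2017.
Raw-material inspection is signed off: Feb 13, 2017.
Granulation is complete: Feb 13, 2017 + 5 weeks = Mar 20, 2017.
Coating is applied: Mar 20, 2017 + 3 days = Mar 23, 2017.
Both prerequisites met — tablet compression finishes (Mar 21, 2017), coating is applied (Mar 23, 2017); the later is Mar 23, 2017.
QA release testing starts: Mar 23, 2017 + 13 days = Apr 5, 2017.

Wednesday, April 5, 2017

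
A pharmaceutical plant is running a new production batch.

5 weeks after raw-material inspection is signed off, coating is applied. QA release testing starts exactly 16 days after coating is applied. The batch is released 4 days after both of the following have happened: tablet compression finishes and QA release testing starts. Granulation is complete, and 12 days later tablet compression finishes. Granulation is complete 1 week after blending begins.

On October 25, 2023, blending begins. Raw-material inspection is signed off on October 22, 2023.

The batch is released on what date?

Blending begins: Oct 25, 2023.
Granulation is complete: Oct 25, 2023 + 1 week = Nov 1, 2023.
Tablet compression finishes: Nov 1, 2023 + 12 days = Nov 13, 2023.
Raw-material inspection is signed off: Oct 22, 2023.
Coating is applied: Oct 22, 2023 + 5 weeks = Nov 26, 2023.
QA release testing starts: Nov 26, 2023 + 16 days = Dec 12, 2023.
Both prerequisites met — tablet compression finishes (Nov 13, 2023), QA release testing starts (Dec 12, 2023); the later is Dec 12, 2023.
The batch is released: Dec 12, 2023 + 4 days = Dec 16, 2023.

December 16, 2023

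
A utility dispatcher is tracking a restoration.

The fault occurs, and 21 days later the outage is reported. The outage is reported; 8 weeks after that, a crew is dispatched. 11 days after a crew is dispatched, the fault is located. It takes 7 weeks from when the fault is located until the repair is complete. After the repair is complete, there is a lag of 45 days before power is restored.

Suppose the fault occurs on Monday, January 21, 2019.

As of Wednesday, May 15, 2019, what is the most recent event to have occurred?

The fault is located

The fault occurs: Jan 21, 2019.
The outage is reported: Jan 21, 2019 + 21 days = Feb 11, 2019.
A crew is dispatched: Feb 11, 2019 + 8 weeks = Apr 8, 2019.
The fault is located: Apr 8, 2019 + 11 days = Apr 19, 2019.
The repair is complete: Apr 19, 2019 + 7 weeks = Jun 7, 2019.
Power is restored: Jun 7, 2019 + 45 days = Jul 22, 2019.
May 15, 2019 falls between when the fault is located (Apr 19, 2019) and when the repair is complete (Jun 7, 2019).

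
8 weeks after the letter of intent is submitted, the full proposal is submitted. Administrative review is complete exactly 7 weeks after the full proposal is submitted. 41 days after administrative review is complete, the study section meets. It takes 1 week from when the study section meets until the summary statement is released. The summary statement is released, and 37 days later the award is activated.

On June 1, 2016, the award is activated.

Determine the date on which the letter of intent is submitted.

November 24, 2015

The award is activated: Jun 1, 2016.
The summary statement is released: Jun 1, 2016 − 37 days = Apr 25, 2016.
The study section meets: Apr 25, 2016 − 1 week = Apr 18, 2016.
Administrative review is complete: Apr 18, 2016 − 41 days = Mar 8, 2016.
The full proposal is submitted: Mar 8, 2016 − 7 weeks = Jan 19, 2016.
The letter of intent is submitted: Jan 19, 2016 − 8 weeks = Nov 24, 2015.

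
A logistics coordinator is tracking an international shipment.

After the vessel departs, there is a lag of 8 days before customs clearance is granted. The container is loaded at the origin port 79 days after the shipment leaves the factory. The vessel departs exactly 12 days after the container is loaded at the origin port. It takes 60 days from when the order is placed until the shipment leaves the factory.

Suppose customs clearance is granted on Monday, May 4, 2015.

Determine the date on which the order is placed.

Customs clearance is granted: May 4, 2015.
The vessel departs: May 4, 2015 − 8 days = Apr 26, 2015.
The container is loaded at the origin port: Apr 26, 2015 − 12 days = Apr 14, 2015.
The shipment leaves the factory: Apr 14, 2015 − 79 days = Jan 25, 2015.
The order is placed: Jan 25, 2015 − 60 days = Nov 26, 2014.

Wednesday, November 26, 2014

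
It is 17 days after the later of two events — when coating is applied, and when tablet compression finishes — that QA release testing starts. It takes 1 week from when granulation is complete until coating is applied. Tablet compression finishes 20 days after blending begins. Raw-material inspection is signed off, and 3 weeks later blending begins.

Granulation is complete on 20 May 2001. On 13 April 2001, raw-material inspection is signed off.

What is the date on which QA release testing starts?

13 June 2001

Granulation is complete: May 20, 2001.
Coating is applied: May 20, 2001 + 1 week = May 27, 2001.
Raw-material inspection is signed off: Apr 13, 2001.
Blending begins: Apr 13, 2001 + 3 weeks = May 4, 2001.
Tablet compression finishes: May 4, 2001 + 20 days = May 24, 2001.
Both prerequisites met — coating is applied (May 27, 2001), tablet compression finishes (May 24, 2001); the later is May 27, 2001.
QA release testing starts: May 27, 2001 + 17 days = Jun 13, 2001.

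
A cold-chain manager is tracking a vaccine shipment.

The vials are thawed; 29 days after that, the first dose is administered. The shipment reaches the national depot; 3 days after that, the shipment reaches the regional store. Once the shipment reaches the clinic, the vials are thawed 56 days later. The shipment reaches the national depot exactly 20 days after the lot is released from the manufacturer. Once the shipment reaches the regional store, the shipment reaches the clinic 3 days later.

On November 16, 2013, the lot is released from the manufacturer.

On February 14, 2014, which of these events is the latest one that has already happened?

The vials are thawed

The lot is released from the manufacturer: Nov 16, 2013.
The shipment reaches the national depot: Nov 16, 2013 + 20 days = Dec 6, 2013.
The shipment reaches the regional store: Dec 6, 2013 + 3 days = Dec 9, 2013.
The shipment reaches the clinic: Dec 9, 2013 + 3 days = Dec 12, 2013.
The vials are thawed: Dec 12, 2013 + 56 days = Feb 6, 2014.
The first dose is administered: Feb 6, 2014 + 29 days = Mar 7, 2014.
Feb 14, 2014 falls between when the vials are thawed (Feb 6, 2014) and when the first dose is administered (Mar 7, 2014).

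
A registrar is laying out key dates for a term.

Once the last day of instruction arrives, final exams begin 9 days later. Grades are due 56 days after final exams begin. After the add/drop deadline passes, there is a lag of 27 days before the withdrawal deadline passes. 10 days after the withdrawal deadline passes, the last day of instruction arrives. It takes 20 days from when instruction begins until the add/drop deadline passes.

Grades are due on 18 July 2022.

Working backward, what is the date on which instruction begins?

Grades are due: Jul 18, 2022.
Final exams begin: Jul 18, 2022 − 56 days = May 23, 2022.
The last day of instruction arrives: May 23, 2022 − 9 days = May 14, 2022.
The withdrawal deadline passes: May 14, 2022 − 10 days = May 4, 2022.
The add/drop deadline passes: May 4, 2022 − 27 days = Apr 7, 2022.
Instruction begins: Apr 7, 2022 − 20 days = Mar 18, 2022.

18 March 2022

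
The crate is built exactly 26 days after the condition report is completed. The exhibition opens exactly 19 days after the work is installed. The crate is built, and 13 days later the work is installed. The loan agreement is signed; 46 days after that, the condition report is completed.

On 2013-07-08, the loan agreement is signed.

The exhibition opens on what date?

The loan agreement is signed: Jul 8, 2013.
The condition report is completed: Jul 8, 2013 + 46 days = Aug 23, 2013.
The crate is built: Aug 23, 2013 + 26 days = Sep 18, 2013.
The work is installed: Sep 18, 2013 + 13 days = Oct 1, 2013.
The exhibition opens: Oct 1, 2013 + 19 days = Oct 20, 2013.

2013-10-20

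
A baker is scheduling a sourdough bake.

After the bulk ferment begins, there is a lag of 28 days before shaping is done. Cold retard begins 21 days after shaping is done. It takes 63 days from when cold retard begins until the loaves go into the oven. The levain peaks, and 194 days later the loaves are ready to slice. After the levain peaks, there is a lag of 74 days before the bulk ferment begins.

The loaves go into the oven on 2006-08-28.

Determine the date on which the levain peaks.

2006-02-23

The loaves go into the oven: Aug 28, 2006.
Cold retard begins: Aug 28, 2006 − 63 days = Jun 26, 2006.
Shaping is done: Jun 26, 2006 − 21 days = Jun 5, 2006.
The bulk ferment begins: Jun 5, 2006 − 28 days = May 8, 2006.
The levain peaks: May 8, 2006 − 74 days = Feb 23, 2006.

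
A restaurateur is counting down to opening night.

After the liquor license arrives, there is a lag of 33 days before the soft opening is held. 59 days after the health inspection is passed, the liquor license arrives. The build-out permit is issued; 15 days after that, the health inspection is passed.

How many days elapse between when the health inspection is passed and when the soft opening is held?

Causal path: the health inspection is passed → the liquor license arrives → the soft opening is held.
Total delay along the path: 59 + 33 = 92 days.

92 days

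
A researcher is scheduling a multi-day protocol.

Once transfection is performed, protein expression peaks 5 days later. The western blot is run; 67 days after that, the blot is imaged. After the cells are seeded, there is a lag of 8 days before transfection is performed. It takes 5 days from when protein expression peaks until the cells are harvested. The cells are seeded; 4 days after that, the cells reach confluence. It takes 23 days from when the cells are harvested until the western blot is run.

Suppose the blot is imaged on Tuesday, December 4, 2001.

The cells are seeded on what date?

Saturday, August 18, 2001

The blot is imaged: Dec 4, 2001.
The western blot is run: Dec 4, 2001 − 67 days = Sep 28, 2001.
The cells are harvested: Sep 28, 2001 − 23 days = Sep 5, 2001.
Protein expression peaks: Sep 5, 2001 − 5 days = Aug 31, 2001.
Transfection is performed: Aug 31, 2001 − 5 days = Aug 26, 2001.
The cells are seeded: Aug 26, 2001 − 8 days = Aug 18, 2001.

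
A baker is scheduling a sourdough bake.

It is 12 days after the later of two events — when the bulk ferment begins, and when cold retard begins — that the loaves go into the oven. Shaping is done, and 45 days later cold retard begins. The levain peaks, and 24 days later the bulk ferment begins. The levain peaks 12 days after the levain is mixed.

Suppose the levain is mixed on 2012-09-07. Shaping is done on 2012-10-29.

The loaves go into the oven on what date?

2012-12-25

The levain is mixed: Sep 7, 2012.
The levain peaks: Sep 7, 2012 + 12 days = Sep 19, 2012.
The bulk ferment begins: Sep 19, 2012 + 24 days = Oct 13, 2012.
Shaping is done: Oct 29, 2012.
Cold retard begins: Oct 29, 2012 + 45 days = Dec 13, 2012.
Both prerequisites met — the bulk ferment begins (Oct 13, 2012), cold retard begins (Dec 13, 2012); the later is Dec 13, 2012.
The loaves go into the oven: Dec 13, 2012 + 12 days = Dec 25, 2012.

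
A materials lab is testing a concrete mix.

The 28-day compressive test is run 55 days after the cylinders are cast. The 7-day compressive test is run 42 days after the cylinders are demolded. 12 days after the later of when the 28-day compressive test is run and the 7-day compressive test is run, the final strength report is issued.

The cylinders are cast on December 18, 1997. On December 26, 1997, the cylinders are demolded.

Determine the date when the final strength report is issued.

The cylinders are cast: Dec 18, 1997.
The 28-day compressive test is run: Dec 18, 1997 + 55 days = Feb 11, 1998.
The cylinders are demolded: Dec 26, 1997.
The 7-day compressive test is run: Dec 26, 1997 + 42 days = Feb 6, 1998.
Both prerequisites met — the 28-day compressive test is run (Feb 11, 1998), the 7-day compressive test is run (Feb 6, 1998); the later is Feb 11, 1998.
The final strength report is issued: Feb 11, 1998 + 12 days = Feb 23, 1998.

February 23, 1998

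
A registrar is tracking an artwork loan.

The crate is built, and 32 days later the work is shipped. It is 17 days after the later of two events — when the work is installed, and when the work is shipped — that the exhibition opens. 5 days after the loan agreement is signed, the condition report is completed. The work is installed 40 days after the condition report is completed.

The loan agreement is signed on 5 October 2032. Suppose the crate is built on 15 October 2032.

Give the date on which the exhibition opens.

The loan agreement is signed: Oct 5, 2032.
The condition report is completed: Oct 5, 2032 + 5 days = Oct 10, 2032.
The work is installed: Oct 10, 2032 + 40 days = Nov 19, 2032.
The crate is built: Oct 15, 2032.
The work is shipped: Oct 15, 2032 + 32 days = Nov 16, 2032.
Both prerequisites met — the work is installed (Nov 19, 2032), the work is shipped (Nov 16, 2032); the later is Nov 19, 2032.
The exhibition opens: Nov 19, 2032 + 17 days = Dec 6, 2032.

6 December 2032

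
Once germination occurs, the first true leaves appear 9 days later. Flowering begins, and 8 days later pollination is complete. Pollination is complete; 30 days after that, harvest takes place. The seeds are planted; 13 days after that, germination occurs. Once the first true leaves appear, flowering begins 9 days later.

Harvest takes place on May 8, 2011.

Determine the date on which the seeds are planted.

February 28, 2011

Harvest takes place: May 8, 2011.
Pollination is complete: May 8, 2011 − 30 days = Apr 8, 2011.
Flowering begins: Apr 8, 2011 − 8 days = Mar 31, 2011.
The first true leaves appear: Mar 31, 2011 − 9 days = Mar 22, 2011.
Germination occurs: Mar 22, 2011 − 9 days = Mar 13, 2011.
The seeds are planted: Mar 13, 2011 − 13 days = Feb 28, 2011.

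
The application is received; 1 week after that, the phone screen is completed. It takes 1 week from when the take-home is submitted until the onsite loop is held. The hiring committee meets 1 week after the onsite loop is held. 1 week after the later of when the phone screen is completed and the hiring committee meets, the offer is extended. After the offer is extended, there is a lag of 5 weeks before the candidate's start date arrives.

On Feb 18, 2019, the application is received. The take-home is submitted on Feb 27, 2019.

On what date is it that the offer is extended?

Mar 20, 2019

The application is received: Feb 18, 2019.
The phone screen is completed: Feb 18, 2019 + 1 week = Feb 25, 2019.
The take-home is submitted: Feb 27, 2019.
The onsite loop is held: Feb 27, 2019 + 1 week = Mar 6, 2019.
The hiring committee meets: Mar 6, 2019 + 1 week = Mar 13, 2019.
Both prerequisites met — the phone screen is completed (Feb 25, 2019), the hiring committee meets (Mar 13, 2019); the later is Mar 13, 2019.
The offer is extended: Mar 13, 2019 + 1 week = Mar 20, 2019.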